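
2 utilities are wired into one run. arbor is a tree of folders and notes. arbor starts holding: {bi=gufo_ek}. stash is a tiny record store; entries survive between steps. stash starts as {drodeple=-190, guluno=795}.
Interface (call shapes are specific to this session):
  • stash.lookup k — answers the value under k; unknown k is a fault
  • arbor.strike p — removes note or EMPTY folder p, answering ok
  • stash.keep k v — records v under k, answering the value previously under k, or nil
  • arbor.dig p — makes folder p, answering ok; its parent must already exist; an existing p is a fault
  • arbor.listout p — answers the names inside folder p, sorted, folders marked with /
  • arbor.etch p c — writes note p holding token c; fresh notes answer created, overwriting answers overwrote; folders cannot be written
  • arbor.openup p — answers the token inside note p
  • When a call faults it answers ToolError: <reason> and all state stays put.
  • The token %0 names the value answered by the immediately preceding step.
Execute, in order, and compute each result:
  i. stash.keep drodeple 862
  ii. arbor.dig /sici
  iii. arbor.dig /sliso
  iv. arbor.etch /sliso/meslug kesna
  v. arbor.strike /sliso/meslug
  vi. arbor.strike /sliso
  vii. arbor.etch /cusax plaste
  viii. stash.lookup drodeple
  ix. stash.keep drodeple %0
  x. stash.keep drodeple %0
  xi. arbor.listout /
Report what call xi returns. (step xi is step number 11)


;; 1. keep(k: drodeple, v: 862) => -190
;; 2. dig(p: /sici) => ok
;; 3. dig(p: /sliso) => ok
;; 4. etch(p: /sliso/meslug, c: kesna) => created
;; 5. strike(p: /sliso/meslug) => ok
;; 6. strike(p: /sliso) => ok
;; 7. etch(p: /cusax, c: plaste) => created
;; 8. lookup(k: drodeple) => 862
;; 9. keep(k: drodeple, v: %0) => 862
;; 10. keep(k: drodeple, v: %0) => 862
;; 11. listout(p: /) => [bi, cusax, sici/]

Answer: [bi, cusax, sici/]


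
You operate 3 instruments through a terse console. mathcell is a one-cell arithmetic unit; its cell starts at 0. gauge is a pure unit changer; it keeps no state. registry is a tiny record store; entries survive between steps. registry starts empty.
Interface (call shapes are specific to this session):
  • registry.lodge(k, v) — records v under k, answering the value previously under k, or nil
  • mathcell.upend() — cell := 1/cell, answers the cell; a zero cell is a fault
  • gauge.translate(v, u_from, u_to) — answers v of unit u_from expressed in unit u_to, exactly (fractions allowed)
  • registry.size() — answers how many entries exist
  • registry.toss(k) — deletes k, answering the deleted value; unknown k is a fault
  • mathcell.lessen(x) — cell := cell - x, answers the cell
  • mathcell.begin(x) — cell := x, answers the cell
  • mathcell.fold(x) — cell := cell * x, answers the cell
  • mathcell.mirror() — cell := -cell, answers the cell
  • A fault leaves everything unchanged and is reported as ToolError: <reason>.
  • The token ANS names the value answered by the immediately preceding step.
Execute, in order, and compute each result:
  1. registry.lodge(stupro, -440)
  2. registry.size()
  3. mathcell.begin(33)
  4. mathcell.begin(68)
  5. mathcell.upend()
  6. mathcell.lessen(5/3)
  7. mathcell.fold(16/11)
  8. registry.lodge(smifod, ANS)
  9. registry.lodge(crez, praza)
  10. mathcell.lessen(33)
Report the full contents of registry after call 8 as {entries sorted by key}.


Answer: {smifod=-1348/561, stupro=-440}

Derivation:
→ lodge(k=stupro, v=-440)
← nil
→ size()
← 1
→ begin(x=33)
← 33
→ begin(x=68)
← 68
→ upend()
← 1/68
→ lessen(x=5/3)
← -337/204
→ fold(x=16/11)
← -1348/561
→ lodge(k=smifod, v=ANS)
← nil
→ lodge(k=crez, v=praza)
← nil
→ lessen(x=33)
← -19861/561


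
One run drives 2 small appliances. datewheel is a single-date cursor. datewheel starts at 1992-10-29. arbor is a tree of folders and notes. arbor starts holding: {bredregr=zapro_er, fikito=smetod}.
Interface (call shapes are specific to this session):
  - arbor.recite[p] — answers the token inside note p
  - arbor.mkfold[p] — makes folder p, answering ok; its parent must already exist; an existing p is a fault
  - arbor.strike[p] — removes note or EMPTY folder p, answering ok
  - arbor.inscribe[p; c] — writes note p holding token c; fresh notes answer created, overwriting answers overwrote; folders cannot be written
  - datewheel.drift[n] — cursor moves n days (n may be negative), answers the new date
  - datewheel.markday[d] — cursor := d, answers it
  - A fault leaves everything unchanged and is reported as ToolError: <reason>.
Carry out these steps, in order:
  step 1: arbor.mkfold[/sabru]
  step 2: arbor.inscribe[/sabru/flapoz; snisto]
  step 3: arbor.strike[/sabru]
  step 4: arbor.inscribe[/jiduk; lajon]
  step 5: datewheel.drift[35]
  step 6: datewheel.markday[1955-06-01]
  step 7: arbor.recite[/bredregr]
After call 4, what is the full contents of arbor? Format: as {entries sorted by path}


Then mkfold on p→/sabru, giving ok.
Using inscribe on p→/sabru/flapoz, c→snisto, which returns created.
I try strike on p→/sabru, yielding ToolError: not empty.
I call inscribe on p→/jiduk, c→lajon, — result: created.
I try drift on n→35, → 1992-12-03.
Using markday on d→1955-06-01, giving 1955-06-01.
I invoke recite on p→/bredregr, — result: zapro_er.

Answer: {bredregr=zapro_er, fikito=smetod, jiduk=lajon, sabru/, sabru/flapoz=snisto}


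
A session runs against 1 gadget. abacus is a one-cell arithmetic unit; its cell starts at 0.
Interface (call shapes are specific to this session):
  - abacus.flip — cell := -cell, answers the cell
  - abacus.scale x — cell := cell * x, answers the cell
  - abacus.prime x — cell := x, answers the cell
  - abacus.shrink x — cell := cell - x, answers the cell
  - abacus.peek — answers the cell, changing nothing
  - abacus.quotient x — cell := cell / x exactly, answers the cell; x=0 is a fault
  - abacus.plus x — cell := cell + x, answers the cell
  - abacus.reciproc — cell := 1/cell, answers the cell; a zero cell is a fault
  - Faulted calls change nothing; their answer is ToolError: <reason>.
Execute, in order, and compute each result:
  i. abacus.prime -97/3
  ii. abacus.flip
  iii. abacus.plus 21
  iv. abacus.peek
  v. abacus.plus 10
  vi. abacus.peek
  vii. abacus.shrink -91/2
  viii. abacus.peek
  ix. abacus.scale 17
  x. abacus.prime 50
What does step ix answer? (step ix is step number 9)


Answer: 11101/6

Derivation:
Using prime passing x: -97/3, and get -97/3.
I call flip, and see 97/3.
I use plus passing x: 21, giving 160/3.
Using peek, and see 160/3.
Invoking plus passing x: 10, — result: 190/3.
I call peek(), which returns 190/3.
Calling shrink passing x: -91/2, → 653/6.
I invoke peek, which returns 653/6.
I use scale passing x: 17, and see 11101/6.
Next I call prime passing x: 50, and get 50.


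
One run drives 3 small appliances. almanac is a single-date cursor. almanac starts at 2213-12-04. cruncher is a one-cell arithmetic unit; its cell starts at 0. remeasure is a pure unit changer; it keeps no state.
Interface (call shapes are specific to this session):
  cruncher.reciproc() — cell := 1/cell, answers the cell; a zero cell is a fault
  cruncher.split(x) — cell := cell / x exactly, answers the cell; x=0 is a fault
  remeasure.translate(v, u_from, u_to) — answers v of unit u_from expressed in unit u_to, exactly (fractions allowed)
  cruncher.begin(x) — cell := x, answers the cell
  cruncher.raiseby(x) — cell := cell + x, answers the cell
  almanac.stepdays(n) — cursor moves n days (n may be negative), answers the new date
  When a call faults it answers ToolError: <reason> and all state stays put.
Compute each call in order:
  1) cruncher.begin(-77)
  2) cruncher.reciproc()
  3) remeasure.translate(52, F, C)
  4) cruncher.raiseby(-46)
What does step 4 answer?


Answer: -3543/77

Derivation:
→ cruncher.begin(x→-77)
← -77
→ cruncher.reciproc()
← -1/77
→ remeasure.translate(v→52, u_from→F, u_to→C)
← 100/9
→ cruncher.raiseby(x→-46)
← -3543/77


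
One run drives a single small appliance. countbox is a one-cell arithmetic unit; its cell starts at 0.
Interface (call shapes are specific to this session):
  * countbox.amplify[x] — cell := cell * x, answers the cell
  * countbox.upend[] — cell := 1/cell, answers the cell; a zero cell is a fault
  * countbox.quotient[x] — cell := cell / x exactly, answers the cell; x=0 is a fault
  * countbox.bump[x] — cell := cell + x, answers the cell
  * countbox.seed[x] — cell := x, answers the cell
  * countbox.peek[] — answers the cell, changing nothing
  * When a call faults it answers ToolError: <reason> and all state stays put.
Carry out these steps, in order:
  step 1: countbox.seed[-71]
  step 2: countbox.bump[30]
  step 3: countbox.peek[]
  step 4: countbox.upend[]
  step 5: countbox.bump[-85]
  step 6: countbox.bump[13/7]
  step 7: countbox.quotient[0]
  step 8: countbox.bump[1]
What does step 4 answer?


Answer: -1/41

Derivation:
CALL countbox.seed[x→-71]
RET  -71
CALL countbox.bump[x→30]
RET  -41
CALL countbox.peek[]
RET  -41
CALL countbox.upend[]
RET  -1/41
CALL countbox.bump[x→-85]
RET  -3486/41
CALL countbox.bump[x→13/7]
RET  -23869/287
CALL countbox.quotient[x→0]
RET  ToolError: division by zero
CALL countbox.bump[x→1]
RET  -23582/287


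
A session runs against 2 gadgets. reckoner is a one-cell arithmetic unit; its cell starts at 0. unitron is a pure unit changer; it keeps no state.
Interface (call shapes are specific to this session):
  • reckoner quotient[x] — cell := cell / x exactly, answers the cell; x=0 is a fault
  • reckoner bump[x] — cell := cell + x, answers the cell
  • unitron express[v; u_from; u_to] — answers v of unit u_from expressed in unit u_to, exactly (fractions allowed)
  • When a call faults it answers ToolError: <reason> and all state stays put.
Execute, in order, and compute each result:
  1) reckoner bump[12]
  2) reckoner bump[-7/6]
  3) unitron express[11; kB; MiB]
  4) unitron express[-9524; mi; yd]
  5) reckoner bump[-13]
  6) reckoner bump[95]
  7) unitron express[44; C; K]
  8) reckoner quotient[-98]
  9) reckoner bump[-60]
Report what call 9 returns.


Answer: -35837/588

Derivation:
$ reckoner bump x→12
= 12
$ reckoner bump x→-7/6
= 65/6
$ unitron express v→11 u_from→kB u_to→MiB
= 1375/131072
$ unitron express v→-9524 u_from→mi u_to→yd
= -16762240
$ reckoner bump x→-13
= -13/6
$ reckoner bump x→95
= 557/6
$ unitron express v→44 u_from→C u_to→K
= 6343/20
$ reckoner quotient x→-98
= -557/588
$ reckoner bump x→-60
= -35837/588


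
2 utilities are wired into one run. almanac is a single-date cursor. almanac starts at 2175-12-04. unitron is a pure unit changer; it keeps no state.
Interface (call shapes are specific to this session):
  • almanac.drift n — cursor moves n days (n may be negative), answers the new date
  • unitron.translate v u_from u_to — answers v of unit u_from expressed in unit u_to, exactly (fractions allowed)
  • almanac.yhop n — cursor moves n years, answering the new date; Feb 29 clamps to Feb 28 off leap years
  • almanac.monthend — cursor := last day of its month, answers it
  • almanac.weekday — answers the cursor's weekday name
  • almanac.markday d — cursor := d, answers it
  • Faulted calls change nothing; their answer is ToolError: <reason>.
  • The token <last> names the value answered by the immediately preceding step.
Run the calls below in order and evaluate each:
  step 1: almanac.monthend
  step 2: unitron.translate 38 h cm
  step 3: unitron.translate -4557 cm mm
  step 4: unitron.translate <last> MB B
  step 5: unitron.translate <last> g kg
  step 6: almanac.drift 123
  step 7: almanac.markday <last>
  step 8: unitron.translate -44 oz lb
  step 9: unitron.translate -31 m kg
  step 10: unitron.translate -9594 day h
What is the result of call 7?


I invoke almanac.monthend(), and observe 2175-12-31.
Then unitron.translate passing 38, h, cm, → ToolError: incompatible units.
I use unitron.translate passing -4557, cm, mm, → -45570.
Using unitron.translate passing <last>, MB, B, yielding -45570000000.
Then unitron.translate passing <last>, g, kg, giving -45570000.
Using almanac.drift passing 123, and observe 2176-05-02.
I try almanac.markday passing <last>, → 2176-05-02.
Using unitron.translate passing -44, oz, lb, → -11/4.
Calling unitron.translate passing -31, m, kg, yielding ToolError: incompatible units.
Invoking unitron.translate passing -9594, day, h, and get -230256.

Answer: 2176-05-02


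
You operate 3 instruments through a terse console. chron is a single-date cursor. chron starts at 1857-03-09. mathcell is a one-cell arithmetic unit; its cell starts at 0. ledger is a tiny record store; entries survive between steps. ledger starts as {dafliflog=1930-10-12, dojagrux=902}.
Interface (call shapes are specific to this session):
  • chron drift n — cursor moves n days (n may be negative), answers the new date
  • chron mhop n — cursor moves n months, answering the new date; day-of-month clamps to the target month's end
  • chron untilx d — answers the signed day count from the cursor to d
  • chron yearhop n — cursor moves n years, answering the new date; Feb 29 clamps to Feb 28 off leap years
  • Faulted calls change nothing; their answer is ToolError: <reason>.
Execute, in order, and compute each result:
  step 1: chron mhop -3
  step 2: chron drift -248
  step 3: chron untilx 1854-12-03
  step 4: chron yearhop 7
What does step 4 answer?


Do: chron mhop[n→-3]
See: 1856-12-09
Do: chron drift[n→-248]
See: 1856-04-05
Do: chron untilx[d→1854-12-03]
See: -489
Do: chron yearhop[n→7]
See: 1863-04-05

Answer: 1863-04-05


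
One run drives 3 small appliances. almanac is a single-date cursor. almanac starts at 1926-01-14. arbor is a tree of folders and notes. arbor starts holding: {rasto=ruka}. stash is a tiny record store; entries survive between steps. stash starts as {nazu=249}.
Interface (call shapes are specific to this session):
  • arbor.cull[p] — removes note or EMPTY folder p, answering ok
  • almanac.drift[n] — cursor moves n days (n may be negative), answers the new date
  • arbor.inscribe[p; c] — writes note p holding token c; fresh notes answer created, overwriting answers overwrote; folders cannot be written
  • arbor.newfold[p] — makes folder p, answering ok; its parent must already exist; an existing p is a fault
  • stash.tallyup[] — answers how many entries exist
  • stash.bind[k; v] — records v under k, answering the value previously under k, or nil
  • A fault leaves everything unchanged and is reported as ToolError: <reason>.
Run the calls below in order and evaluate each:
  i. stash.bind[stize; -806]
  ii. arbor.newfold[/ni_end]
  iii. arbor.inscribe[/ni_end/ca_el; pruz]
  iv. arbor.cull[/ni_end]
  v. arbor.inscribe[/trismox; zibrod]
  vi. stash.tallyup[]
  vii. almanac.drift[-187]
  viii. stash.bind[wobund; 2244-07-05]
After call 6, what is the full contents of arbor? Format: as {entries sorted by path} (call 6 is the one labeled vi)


Do: stash.bind[k='stize'; v='-806']
See: nil
Do: arbor.newfold[p='/ni_end']
See: ok
Do: arbor.inscribe[p='/ni_end/ca_el'; c='pruz']
See: created
Do: arbor.cull[p='/ni_end']
See: ToolError: not empty
Do: arbor.inscribe[p='/trismox'; c='zibrod']
See: created
Do: stash.tallyup[]
See: 2
Do: almanac.drift[n='-187']
See: 1925-07-11
Do: stash.bind[k='wobund'; v='2244-07-05']
See: nil

Answer: {ni_end/, ni_end/ca_el=pruz, rasto=ruka, trismox=zibrod}


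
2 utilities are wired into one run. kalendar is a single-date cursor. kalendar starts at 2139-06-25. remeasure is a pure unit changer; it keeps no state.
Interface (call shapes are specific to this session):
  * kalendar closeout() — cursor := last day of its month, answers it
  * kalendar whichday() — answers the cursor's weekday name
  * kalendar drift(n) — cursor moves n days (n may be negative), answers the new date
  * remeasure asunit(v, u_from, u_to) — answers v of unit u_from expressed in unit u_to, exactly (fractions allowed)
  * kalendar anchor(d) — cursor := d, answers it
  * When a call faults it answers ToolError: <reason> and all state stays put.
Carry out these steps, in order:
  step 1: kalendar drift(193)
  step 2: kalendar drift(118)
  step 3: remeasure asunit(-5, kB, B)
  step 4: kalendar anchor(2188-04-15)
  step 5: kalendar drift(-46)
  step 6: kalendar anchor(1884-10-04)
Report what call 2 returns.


> kalendar drift n='193'
[out] 2140-01-04
> kalendar drift n='118'
[out] 2140-05-01
> remeasure asunit v='-5' u_from='kB' u_to='B'
[out] -5000
> kalendar anchor d='2188-04-15'
[out] 2188-04-15
> kalendar drift n='-46'
[out] 2188-02-29
> kalendar anchor d='1884-10-04'
[out] 1884-10-04

Answer: 2140-05-01


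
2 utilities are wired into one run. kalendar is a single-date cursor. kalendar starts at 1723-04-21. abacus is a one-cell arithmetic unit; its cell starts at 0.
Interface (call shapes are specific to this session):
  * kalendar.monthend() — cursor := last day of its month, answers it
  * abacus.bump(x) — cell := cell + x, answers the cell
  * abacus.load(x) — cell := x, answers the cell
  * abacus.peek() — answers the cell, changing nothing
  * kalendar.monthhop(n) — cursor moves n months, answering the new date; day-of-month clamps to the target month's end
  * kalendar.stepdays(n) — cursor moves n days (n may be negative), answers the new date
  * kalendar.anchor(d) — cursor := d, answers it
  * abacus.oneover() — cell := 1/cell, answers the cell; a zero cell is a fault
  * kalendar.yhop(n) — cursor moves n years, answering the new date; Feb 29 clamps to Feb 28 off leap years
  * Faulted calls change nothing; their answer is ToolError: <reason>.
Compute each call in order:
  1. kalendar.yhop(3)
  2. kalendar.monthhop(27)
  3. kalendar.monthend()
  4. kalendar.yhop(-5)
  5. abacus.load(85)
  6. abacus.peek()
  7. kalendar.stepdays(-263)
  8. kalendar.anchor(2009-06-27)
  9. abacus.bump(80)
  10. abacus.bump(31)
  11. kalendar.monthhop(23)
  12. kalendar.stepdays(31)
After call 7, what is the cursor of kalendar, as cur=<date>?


Answer: cur=1722-11-10

Derivation:
Step: kalendar.yhop[n→3]
Result: 1726-04-21
Step: kalendar.monthhop[n→27]
Result: 1728-07-21
Step: kalendar.monthend[]
Result: 1728-07-31
Step: kalendar.yhop[n→-5]
Result: 1723-07-31
Step: abacus.load[x→85]
Result: 85
Step: abacus.peek[]
Result: 85
Step: kalendar.stepdays[n→-263]
Result: 1722-11-10
Step: kalendar.anchor[d→2009-06-27]
Result: 2009-06-27
Step: abacus.bump[x→80]
Result: 165
Step: abacus.bump[x→31]
Result: 196
Step: kalendar.monthhop[n→23]
Result: 2011-05-27
Step: kalendar.stepdays[n→31]
Result: 2011-06-27


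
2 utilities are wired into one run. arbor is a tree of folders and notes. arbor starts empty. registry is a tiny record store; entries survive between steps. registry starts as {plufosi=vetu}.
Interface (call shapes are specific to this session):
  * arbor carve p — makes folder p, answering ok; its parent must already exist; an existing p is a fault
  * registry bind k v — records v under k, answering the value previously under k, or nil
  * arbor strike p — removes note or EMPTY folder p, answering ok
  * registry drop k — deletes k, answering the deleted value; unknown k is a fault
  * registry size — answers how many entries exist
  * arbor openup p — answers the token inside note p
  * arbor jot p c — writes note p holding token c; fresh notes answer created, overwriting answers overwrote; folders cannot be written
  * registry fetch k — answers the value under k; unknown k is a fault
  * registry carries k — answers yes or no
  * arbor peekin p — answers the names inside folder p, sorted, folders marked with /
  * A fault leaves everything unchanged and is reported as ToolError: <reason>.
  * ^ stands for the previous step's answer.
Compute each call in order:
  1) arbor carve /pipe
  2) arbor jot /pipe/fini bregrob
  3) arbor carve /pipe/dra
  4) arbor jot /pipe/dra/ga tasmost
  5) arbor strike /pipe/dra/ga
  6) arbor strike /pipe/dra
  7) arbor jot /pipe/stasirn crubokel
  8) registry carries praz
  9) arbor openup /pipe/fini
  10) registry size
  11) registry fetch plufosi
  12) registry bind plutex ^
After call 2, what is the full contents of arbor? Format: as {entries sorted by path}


CALL arbor carve[p='/pipe']
RET  ok
CALL arbor jot[p='/pipe/fini'; c='bregrob']
RET  created
CALL arbor carve[p='/pipe/dra']
RET  ok
CALL arbor jot[p='/pipe/dra/ga'; c='tasmost']
RET  created
CALL arbor strike[p='/pipe/dra/ga']
RET  ok
CALL arbor strike[p='/pipe/dra']
RET  ok
CALL arbor jot[p='/pipe/stasirn'; c='crubokel']
RET  created
CALL registry carries[k='praz']
RET  no
CALL arbor openup[p='/pipe/fini']
RET  bregrob
CALL registry size[]
RET  1
CALL registry fetch[k='plufosi']
RET  vetu
CALL registry bind[k='plutex'; v='^']
RET  nil

Answer: {pipe/, pipe/fini=bregrob}


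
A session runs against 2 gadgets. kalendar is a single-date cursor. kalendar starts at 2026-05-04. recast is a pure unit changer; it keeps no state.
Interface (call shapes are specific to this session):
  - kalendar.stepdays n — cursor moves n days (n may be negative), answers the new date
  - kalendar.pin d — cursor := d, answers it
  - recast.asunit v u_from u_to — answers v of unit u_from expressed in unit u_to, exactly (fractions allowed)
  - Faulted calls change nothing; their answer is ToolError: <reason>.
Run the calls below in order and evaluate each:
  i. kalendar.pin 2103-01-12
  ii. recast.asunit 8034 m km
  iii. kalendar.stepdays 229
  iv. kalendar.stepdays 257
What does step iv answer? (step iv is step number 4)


Now I run pin passing 2103-01-12, and observe 2103-01-12.
I try asunit passing 8034, m, km, and observe 4017/500.
I use stepdays passing 229, — result: 2103-08-29.
Next I call stepdays passing 257, and see 2104-05-12.

Answer: 2104-05-12


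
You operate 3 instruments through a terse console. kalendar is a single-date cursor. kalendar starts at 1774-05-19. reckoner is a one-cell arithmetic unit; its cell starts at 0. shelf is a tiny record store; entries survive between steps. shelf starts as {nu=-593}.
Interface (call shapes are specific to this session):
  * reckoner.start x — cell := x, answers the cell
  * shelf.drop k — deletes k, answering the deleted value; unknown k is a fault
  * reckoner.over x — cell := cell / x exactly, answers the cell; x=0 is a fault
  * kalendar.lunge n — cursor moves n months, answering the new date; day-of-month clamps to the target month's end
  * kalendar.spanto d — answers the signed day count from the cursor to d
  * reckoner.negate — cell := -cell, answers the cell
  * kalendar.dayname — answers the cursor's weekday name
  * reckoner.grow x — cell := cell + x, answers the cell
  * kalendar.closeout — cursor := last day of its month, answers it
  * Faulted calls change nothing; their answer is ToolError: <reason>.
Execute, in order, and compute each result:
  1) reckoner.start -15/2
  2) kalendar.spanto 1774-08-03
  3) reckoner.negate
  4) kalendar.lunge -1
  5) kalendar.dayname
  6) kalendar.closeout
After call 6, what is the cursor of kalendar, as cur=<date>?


Answer: cur=1774-04-30

Derivation:
Act: start[x=-15/2]
Obs: -15/2
Act: spanto[d=1774-08-03]
Obs: 76
Act: negate[]
Obs: 15/2
Act: lunge[n=-1]
Obs: 1774-04-19
Act: dayname[]
Obs: Tuesday
Act: closeout[]
Obs: 1774-04-30


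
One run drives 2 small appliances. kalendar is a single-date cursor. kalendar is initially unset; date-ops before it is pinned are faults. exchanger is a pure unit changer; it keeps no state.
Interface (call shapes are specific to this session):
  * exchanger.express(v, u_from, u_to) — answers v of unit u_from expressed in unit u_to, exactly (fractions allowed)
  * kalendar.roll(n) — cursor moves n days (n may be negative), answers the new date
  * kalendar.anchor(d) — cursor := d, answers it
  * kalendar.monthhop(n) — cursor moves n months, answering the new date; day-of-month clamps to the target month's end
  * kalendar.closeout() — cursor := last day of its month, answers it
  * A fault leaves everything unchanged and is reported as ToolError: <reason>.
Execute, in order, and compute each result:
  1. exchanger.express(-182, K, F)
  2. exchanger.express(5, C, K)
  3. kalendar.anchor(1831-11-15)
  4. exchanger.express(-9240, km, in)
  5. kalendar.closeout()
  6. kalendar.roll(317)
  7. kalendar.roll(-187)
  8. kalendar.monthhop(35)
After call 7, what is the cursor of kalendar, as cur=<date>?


>> exchanger.express(-182, K, F)
<< -78727/100
>> exchanger.express(5, C, K)
<< 5563/20
>> kalendar.anchor(1831-11-15)
<< 1831-11-15
>> exchanger.express(-9240, km, in)
<< -46200000000/127
>> kalendar.closeout()
<< 1831-11-30
>> kalendar.roll(317)
<< 1832-10-12
>> kalendar.roll(-187)
<< 1832-04-08
>> kalendar.monthhop(35)
<< 1835-03-08

Answer: cur=1832-04-08


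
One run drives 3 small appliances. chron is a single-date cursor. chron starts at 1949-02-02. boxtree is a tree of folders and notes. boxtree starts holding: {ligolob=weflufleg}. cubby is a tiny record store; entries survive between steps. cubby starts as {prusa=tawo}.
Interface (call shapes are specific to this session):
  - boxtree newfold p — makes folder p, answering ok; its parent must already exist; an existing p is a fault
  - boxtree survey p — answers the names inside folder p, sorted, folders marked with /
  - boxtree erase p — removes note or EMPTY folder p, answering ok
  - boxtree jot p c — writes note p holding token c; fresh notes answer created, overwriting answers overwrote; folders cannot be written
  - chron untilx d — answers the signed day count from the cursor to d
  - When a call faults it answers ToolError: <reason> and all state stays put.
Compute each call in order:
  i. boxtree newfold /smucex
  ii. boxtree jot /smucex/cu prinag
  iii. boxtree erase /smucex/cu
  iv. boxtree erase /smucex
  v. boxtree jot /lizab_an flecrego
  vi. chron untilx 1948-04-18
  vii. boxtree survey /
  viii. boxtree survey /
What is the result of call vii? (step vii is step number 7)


Act: boxtree newfold[p='/smucex']
Obs: ok
Act: boxtree jot[p='/smucex/cu'; c='prinag']
Obs: created
Act: boxtree erase[p='/smucex/cu']
Obs: ok
Act: boxtree erase[p='/smucex']
Obs: ok
Act: boxtree jot[p='/lizab_an'; c='flecrego']
Obs: created
Act: chron untilx[d='1948-04-18']
Obs: -290
Act: boxtree survey[p='/']
Obs: [ligolob, lizab_an]
Act: boxtree survey[p='/']
Obs: [ligolob, lizab_an]

Answer: [ligolob, lizab_an]


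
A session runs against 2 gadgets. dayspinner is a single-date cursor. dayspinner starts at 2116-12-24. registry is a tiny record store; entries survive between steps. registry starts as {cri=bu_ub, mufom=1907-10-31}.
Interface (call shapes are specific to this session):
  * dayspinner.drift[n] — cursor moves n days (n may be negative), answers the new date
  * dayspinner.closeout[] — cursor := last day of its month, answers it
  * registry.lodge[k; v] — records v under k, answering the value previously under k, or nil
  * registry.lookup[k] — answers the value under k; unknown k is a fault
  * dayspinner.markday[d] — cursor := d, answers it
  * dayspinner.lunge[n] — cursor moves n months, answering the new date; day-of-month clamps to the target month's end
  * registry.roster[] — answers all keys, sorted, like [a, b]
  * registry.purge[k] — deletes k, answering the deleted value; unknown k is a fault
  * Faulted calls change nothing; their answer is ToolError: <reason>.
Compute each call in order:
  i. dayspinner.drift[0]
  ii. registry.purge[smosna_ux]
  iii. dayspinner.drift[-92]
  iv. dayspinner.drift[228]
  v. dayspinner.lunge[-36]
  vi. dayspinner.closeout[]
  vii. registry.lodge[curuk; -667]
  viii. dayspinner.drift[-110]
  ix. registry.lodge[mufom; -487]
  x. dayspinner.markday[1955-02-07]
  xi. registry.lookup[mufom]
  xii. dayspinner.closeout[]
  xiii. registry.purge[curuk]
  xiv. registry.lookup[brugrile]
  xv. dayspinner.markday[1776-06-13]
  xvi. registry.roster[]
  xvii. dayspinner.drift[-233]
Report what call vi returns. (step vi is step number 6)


→ dayspinner.drift(n='0')
← 2116-12-24
→ registry.purge(k='smosna_ux')
← ToolError: no such key smosna_ux
→ dayspinner.drift(n='-92')
← 2116-09-23
→ dayspinner.drift(n='228')
← 2117-05-09
→ dayspinner.lunge(n='-36')
← 2114-05-09
→ dayspinner.closeout()
← 2114-05-31
→ registry.lodge(k='curuk', v='-667')
← nil
→ dayspinner.drift(n='-110')
← 2114-02-10
→ registry.lodge(k='mufom', v='-487')
← 1907-10-31
→ dayspinner.markday(d='1955-02-07')
← 1955-02-07
→ registry.lookup(k='mufom')
← -487
→ dayspinner.closeout()
← 1955-02-28
→ registry.purge(k='curuk')
← -667
→ registry.lookup(k='brugrile')
← ToolError: no such key brugrile
→ dayspinner.markday(d='1776-06-13')
← 1776-06-13
→ registry.roster()
← [cri, mufom]
→ dayspinner.drift(n='-233')
← 1775-10-24

Answer: 2114-05-31


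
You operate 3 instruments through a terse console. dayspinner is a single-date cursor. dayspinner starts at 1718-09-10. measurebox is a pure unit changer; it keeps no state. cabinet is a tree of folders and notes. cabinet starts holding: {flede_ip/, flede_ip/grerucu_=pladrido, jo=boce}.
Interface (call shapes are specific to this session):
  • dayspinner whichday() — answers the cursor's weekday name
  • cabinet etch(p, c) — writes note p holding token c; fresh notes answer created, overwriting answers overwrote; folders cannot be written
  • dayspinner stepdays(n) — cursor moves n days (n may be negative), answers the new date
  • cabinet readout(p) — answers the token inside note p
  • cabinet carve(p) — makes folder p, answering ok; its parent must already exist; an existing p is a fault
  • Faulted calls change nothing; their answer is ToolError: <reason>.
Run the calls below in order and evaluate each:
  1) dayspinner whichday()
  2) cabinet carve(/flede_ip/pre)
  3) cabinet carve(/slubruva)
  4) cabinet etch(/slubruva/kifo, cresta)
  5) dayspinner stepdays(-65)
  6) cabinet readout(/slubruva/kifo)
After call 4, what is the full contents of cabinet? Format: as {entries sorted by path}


Answer: {flede_ip/, flede_ip/grerucu_=pladrido, flede_ip/pre/, jo=boce, slubruva/, slubruva/kifo=cresta}

Derivation:
I use dayspinner whichday, and get Saturday.
Calling cabinet carve with p=/flede_ip/pre, which returns ok.
Calling cabinet carve with p=/slubruva, which returns ok.
I try cabinet etch with p=/slubruva/kifo, c=cresta, and see created.
I invoke dayspinner stepdays with n=-65, giving 1718-07-07.
I call cabinet readout with p=/slubruva/kifo, and see cresta.


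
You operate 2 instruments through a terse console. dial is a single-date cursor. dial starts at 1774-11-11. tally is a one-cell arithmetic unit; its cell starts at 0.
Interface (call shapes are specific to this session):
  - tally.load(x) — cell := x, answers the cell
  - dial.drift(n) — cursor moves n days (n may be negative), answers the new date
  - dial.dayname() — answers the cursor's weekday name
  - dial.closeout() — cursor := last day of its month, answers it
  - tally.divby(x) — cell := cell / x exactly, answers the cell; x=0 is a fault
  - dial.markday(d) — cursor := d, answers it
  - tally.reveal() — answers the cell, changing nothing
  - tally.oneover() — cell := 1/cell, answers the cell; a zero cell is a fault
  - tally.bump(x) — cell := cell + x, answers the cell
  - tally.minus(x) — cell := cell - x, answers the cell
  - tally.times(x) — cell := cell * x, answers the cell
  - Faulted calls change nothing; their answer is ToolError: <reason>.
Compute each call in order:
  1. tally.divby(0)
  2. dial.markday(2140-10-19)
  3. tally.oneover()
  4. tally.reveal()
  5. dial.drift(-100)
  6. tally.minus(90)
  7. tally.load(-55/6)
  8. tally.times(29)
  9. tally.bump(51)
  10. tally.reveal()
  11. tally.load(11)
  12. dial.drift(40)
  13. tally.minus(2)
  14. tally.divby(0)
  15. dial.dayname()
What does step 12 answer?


Answer: 2140-08-20

Derivation:
[in] tally.divby x→0
= ToolError: division by zero
[in] dial.markday d→2140-10-19
= 2140-10-19
[in] tally.oneover
= ToolError: reciprocal of zero
[in] tally.reveal
= 0
[in] dial.drift n→-100
= 2140-07-11
[in] tally.minus x→90
= -90
[in] tally.load x→-55/6
= -55/6
[in] tally.times x→29
= -1595/6
[in] tally.bump x→51
= -1289/6
[in] tally.reveal
= -1289/6
[in] tally.load x→11
= 11
[in] dial.drift n→40
= 2140-08-20
[in] tally.minus x→2
= 9
[in] tally.divby x→0
= ToolError: division by zero
[in] dial.dayname
= Saturday


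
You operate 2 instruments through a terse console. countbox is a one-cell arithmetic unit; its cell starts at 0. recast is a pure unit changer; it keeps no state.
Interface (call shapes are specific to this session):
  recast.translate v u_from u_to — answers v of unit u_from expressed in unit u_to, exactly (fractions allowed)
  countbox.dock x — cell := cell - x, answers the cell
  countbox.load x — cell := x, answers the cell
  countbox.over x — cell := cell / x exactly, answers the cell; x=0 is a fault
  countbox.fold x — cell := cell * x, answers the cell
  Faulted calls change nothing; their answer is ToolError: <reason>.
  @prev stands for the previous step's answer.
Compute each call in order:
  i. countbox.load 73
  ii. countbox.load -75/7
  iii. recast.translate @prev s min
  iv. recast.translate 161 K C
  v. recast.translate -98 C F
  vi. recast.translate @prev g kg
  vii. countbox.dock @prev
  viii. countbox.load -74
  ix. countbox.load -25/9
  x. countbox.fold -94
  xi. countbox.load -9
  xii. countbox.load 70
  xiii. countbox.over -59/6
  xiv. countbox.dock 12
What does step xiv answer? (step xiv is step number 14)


Answer: -1128/59

Derivation:
I call load on x: 73, → 73.
Now I run load on x: -75/7, and see -75/7.
I invoke translate on v: @prev, u_from: s, u_to: min, and see -5/28.
Now I run translate on v: 161, u_from: K, u_to: C, and observe -2243/20.
Invoking translate on v: -98, u_from: C, u_to: F, and observe -722/5.
I use translate on v: @prev, u_from: g, u_to: kg, — result: -361/2500.
Invoking dock on x: @prev, which returns -184973/17500.
Using load on x: -74, → -74.
Now I run load on x: -25/9, giving -25/9.
Using fold on x: -94: 2350/9.
Invoking load on x: -9, → -9.
Using load on x: 70, — result: 70.
I try over on x: -59/6, giving -420/59.
I call dock on x: 12: -1128/59.


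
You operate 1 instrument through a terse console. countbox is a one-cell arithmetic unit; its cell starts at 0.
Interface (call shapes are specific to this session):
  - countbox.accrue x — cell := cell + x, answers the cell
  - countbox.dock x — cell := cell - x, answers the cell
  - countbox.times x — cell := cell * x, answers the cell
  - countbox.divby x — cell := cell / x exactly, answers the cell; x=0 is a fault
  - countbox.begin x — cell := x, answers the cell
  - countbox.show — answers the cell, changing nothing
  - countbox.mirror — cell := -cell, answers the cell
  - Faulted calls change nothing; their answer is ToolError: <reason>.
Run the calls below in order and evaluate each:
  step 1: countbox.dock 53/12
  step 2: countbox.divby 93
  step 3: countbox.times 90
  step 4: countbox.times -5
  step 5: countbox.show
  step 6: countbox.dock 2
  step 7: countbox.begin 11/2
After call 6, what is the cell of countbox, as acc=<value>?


Answer: acc=1201/62

Derivation:
I try countbox.dock using x→53/12, → -53/12.
I call countbox.divby using x→93, giving -53/1116.
I call countbox.times using x→90, giving -265/62.
Then countbox.times using x→-5, giving 1325/62.
Using countbox.show, — result: 1325/62.
I use countbox.dock using x→2, giving 1201/62.
Calling countbox.begin using x→11/2, yielding 11/2.


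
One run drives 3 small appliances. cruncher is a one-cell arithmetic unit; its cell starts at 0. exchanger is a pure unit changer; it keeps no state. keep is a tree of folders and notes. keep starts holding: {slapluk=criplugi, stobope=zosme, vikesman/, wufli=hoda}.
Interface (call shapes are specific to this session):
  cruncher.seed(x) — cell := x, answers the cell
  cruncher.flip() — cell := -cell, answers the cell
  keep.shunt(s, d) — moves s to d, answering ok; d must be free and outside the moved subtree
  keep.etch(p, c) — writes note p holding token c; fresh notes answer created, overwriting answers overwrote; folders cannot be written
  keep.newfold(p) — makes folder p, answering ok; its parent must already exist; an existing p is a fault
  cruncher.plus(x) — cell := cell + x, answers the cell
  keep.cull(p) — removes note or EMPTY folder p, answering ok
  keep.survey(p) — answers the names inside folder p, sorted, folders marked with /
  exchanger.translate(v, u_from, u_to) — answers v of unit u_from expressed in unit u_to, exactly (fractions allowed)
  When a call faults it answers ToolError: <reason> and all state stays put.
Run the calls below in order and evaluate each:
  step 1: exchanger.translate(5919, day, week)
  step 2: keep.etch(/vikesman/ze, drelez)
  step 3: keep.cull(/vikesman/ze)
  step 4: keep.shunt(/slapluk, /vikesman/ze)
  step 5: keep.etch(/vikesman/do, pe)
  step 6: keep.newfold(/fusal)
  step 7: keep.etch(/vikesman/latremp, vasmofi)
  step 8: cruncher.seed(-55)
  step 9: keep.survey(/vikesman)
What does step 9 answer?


~$ exchanger.translate v=5919 u_from=day u_to=week
  5919/7
~$ keep.etch p=/vikesman/ze c=drelez
  created
~$ keep.cull p=/vikesman/ze
  ok
~$ keep.shunt s=/slapluk d=/vikesman/ze
  ok
~$ keep.etch p=/vikesman/do c=pe
  created
~$ keep.newfold p=/fusal
  ok
~$ keep.etch p=/vikesman/latremp c=vasmofi
  created
~$ cruncher.seed x=-55
  -55
~$ keep.survey p=/vikesman
  [do, latremp, ze]

Answer: [do, latremp, ze]


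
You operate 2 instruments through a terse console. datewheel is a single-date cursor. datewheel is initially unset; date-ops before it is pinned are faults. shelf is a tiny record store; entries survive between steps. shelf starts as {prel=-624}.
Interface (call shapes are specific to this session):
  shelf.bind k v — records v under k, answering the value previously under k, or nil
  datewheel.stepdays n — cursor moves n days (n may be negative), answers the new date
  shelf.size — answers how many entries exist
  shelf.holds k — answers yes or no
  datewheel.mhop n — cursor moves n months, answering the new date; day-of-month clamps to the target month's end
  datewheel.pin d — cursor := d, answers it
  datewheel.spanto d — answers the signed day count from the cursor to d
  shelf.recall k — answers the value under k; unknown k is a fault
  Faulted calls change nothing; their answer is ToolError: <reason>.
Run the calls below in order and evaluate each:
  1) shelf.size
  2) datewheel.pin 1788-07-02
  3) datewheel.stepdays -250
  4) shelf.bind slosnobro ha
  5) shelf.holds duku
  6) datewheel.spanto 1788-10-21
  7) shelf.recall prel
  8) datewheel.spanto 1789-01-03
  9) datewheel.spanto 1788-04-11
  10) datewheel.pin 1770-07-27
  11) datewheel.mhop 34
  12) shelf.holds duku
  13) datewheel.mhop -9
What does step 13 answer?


[in] size
  1
[in] pin 1788-07-02
  1788-07-02
[in] stepdays -250
  1787-10-26
[in] bind slosnobro ha
  nil
[in] holds duku
  no
[in] spanto 1788-10-21
  361
[in] recall prel
  -624
[in] spanto 1789-01-03
  435
[in] spanto 1788-04-11
  168
[in] pin 1770-07-27
  1770-07-27
[in] mhop 34
  1773-05-27
[in] holds duku
  no
[in] mhop -9
  1772-08-27

Answer: 1772-08-27


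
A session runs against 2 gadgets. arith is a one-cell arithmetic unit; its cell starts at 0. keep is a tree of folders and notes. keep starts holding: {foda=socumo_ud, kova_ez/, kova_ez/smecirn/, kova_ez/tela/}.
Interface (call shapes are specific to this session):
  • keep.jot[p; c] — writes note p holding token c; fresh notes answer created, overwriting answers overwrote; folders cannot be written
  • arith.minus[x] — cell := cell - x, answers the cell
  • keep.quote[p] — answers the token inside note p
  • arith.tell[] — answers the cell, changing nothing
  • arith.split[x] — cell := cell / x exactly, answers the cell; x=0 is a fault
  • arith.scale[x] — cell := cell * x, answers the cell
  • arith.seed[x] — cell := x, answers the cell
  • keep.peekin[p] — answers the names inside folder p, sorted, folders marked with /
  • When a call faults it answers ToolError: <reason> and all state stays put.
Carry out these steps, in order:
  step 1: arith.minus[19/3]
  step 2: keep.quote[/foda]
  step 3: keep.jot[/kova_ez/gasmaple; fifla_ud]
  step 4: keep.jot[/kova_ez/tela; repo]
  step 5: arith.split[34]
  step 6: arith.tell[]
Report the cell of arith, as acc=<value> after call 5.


Answer: acc=-19/102

Derivation:
→ arith.minus(x='19/3')
← -19/3
→ keep.quote(p='/foda')
← socumo_ud
→ keep.jot(p='/kova_ez/gasmaple', c='fifla_ud')
← created
→ keep.jot(p='/kova_ez/tela', c='repo')
← ToolError: is a directory
→ arith.split(x='34')
← -19/102
→ arith.tell()
← -19/102
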